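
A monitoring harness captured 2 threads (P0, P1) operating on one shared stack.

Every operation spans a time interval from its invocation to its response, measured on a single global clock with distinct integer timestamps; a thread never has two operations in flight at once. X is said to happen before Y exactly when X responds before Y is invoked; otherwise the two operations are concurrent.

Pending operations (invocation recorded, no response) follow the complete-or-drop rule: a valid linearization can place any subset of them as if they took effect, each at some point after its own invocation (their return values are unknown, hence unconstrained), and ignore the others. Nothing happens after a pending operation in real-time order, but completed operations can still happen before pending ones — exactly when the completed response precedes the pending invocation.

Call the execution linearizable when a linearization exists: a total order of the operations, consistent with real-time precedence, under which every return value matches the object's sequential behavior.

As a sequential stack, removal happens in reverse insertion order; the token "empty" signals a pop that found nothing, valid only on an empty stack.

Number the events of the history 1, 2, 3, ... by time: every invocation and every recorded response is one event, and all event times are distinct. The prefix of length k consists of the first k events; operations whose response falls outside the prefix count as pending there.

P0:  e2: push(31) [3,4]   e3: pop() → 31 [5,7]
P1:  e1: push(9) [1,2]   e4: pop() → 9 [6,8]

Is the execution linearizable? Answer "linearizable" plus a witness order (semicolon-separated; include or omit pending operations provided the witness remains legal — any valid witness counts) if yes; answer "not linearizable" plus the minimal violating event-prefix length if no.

linearizable — witness: e1; e2; e3; e4

step 1: e1 push(9) — stack <9>
step 2: e2 push(31) — stack <9,31>
step 3: e3 pop() → 31 — stack <9>
step 4: e4 pop() → 9 — stack <>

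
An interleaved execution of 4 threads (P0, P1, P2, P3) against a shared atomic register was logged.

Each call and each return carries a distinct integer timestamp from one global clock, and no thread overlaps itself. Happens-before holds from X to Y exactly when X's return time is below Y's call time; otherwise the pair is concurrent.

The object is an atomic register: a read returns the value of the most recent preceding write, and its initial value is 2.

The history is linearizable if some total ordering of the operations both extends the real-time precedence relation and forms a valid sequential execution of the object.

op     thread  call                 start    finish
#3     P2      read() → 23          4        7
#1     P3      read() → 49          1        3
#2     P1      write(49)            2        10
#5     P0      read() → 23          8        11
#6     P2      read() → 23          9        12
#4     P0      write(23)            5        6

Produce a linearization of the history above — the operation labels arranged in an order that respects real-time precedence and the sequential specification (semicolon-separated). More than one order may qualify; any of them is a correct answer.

#2; #1; #4; #3; #5; #6

step 1: #2 write(49) — value 49
step 2: #1 read() → 49 — value 49
step 3: #4 write(23) — value 23
step 4: #3 read() → 23 — value 23
step 5: #5 read() → 23 — value 23
step 6: #6 read() → 23 — value 23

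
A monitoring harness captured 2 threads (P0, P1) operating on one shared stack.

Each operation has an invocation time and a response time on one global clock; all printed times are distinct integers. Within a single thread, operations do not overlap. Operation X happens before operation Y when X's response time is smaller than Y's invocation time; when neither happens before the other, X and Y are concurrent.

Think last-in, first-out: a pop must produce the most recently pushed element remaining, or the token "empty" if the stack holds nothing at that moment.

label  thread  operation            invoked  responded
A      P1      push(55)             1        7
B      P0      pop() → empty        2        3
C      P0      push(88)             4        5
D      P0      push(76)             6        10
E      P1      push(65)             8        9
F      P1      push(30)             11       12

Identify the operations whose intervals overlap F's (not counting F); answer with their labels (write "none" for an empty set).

none

F runs from 11 to 12; window-overlapping ops are concurrent
A [1,7]: before
B [2,3]: before
C [4,5]: before
D [6,10]: before
E [8,9]: before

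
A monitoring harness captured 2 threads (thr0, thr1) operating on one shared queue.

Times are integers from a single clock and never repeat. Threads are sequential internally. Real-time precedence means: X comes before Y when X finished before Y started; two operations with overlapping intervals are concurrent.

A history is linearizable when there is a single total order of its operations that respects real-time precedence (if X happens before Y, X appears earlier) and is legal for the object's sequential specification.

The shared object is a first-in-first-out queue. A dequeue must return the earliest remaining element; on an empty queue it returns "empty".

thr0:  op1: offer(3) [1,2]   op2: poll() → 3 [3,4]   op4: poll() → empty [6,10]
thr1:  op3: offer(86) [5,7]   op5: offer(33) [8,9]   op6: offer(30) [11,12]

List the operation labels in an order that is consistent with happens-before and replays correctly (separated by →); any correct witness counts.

op1 → op2 → op4 → op3 → op5 → op6

step 1: op1 offer(3) — queue <3>
step 2: op2 poll() → 3 — queue <>
step 3: op4 poll() → empty — queue <>
step 4: op3 offer(86) — queue <86>
step 5: op5 offer(33) — queue <86,33>
step 6: op6 offer(30) — queue <86,33,30>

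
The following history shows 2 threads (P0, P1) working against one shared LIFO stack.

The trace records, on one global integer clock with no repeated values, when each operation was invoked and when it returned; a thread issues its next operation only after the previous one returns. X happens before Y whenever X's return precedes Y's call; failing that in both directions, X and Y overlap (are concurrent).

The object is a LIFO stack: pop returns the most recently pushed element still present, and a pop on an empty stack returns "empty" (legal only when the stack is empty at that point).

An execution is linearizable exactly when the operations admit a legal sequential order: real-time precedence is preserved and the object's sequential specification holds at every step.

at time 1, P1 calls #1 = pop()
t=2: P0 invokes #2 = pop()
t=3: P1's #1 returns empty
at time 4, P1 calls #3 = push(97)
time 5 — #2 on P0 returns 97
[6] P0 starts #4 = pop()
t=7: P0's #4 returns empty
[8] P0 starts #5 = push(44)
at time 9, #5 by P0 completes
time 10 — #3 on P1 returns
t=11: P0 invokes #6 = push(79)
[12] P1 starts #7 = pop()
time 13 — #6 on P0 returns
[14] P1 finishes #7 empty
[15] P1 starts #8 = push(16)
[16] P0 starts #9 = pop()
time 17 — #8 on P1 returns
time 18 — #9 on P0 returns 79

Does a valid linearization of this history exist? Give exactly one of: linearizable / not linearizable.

the violation lands at event 14, #7's response at time 14: events 1..13 linearize, events 1..14 do not
no legal order exists: 14 real-time-consistent candidates over 7 completed LIFO stack operations, all rejected
for example #1, #2, #3, #4, #5, #6, #7 fails at step 2: #2 pop() → 97 is not legal there
for example #1, #2, #3, #4, #5, #7, #6 fails at step 2: #2 pop() → 97 is not legal there

not linearizable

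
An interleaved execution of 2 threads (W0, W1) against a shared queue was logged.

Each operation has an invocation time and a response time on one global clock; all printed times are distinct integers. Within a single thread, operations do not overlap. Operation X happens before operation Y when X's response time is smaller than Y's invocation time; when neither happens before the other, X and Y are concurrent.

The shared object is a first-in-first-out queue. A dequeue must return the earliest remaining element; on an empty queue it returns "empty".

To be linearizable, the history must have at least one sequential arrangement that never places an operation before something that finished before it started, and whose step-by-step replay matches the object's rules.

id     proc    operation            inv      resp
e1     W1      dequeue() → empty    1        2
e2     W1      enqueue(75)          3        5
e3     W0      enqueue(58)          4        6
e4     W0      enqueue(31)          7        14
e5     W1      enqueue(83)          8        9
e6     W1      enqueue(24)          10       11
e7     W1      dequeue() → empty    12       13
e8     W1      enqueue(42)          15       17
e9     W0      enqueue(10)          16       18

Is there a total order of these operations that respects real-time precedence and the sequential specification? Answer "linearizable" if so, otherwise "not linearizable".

through event 12 a valid linearization exists; event 13 (e7 responding at time 13) ends that
no legal order exists: 2 real-time-consistent candidates over 6 completed queue operations, all rejected
every completion of the 1 pending operation (e4) was checked; none linearizes
take e1, e2, e3, e5, e6, e7 (pending dropped): step 6 already fails, because e7 dequeue() → empty cannot occur there
take e1, e3, e2, e5, e6, e7 (pending dropped): step 6 already fails, because e7 dequeue() → empty cannot occur there

not linearizable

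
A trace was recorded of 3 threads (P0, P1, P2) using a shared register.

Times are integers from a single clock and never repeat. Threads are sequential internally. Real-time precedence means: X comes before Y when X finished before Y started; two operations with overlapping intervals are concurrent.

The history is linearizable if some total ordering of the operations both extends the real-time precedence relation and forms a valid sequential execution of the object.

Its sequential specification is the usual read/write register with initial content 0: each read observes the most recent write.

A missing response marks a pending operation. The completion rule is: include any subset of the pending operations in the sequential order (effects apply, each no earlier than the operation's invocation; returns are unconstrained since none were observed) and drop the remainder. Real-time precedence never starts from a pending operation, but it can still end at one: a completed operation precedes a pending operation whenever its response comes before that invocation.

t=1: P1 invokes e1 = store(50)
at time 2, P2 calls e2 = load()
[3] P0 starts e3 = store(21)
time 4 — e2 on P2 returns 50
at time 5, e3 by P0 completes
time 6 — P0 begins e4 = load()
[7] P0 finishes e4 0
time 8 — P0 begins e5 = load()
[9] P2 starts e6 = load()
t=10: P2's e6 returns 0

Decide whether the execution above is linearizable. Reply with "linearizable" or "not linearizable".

not linearizable

cut after 6 events: linearizable; cut after 7 events (e4 responds, time 7): not linearizable
2 orders of the 3 completed register ops respect real time; none is legal
every completion of the 1 pending operation (e1) was checked; none linearizes
e.g. e2, e3, e4 (pending dropped): illegal at step 1, since e2 load() → 50 cannot apply there
e.g. e3, e2, e4 (pending dropped): illegal at step 2, since e2 load() → 50 cannot apply there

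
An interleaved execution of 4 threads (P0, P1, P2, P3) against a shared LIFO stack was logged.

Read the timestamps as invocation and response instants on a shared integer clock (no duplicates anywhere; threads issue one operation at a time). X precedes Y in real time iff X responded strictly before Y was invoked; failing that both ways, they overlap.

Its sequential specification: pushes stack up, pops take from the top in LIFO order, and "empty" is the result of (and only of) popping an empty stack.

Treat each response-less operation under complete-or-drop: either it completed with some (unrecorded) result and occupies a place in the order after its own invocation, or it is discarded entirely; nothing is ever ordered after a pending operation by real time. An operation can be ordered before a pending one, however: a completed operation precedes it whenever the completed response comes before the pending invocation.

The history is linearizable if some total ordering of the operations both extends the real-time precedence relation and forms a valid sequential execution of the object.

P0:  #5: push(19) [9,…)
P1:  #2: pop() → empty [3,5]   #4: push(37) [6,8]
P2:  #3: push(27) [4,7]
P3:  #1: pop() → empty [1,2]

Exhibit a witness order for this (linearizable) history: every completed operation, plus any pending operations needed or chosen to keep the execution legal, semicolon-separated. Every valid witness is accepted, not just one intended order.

#1; #2; #3; #4

1. #1 pop() → empty, leaving stack <>
2. #2 pop() → empty, leaving stack <>
3. #3 push(27), leaving stack <27>
4. #4 push(37), leaving stack <27,37>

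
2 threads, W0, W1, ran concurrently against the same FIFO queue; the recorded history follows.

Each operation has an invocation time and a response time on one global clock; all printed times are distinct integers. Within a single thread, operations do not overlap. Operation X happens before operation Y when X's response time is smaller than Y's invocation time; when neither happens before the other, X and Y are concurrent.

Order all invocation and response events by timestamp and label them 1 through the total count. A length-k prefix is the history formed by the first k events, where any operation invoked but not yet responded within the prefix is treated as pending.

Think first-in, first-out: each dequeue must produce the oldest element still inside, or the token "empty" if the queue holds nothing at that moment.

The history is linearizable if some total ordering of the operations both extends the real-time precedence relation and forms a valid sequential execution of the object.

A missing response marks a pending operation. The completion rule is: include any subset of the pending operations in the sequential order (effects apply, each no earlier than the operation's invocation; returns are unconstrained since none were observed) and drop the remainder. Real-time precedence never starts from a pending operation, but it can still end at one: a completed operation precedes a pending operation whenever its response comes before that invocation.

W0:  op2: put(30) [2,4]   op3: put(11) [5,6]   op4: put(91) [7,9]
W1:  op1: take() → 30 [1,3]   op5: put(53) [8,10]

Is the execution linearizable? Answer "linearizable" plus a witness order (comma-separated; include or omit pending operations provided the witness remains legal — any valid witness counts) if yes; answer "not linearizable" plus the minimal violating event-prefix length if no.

linearizable — witness: op2, op1, op3, op4, op5

after step 1 (op2 put(30)): queue <30>
after step 2 (op1 take() → 30): queue <>
after step 3 (op3 put(11)): queue <11>
after step 4 (op4 put(91)): queue <11,91>
after step 5 (op5 put(53)): queue <11,91,53>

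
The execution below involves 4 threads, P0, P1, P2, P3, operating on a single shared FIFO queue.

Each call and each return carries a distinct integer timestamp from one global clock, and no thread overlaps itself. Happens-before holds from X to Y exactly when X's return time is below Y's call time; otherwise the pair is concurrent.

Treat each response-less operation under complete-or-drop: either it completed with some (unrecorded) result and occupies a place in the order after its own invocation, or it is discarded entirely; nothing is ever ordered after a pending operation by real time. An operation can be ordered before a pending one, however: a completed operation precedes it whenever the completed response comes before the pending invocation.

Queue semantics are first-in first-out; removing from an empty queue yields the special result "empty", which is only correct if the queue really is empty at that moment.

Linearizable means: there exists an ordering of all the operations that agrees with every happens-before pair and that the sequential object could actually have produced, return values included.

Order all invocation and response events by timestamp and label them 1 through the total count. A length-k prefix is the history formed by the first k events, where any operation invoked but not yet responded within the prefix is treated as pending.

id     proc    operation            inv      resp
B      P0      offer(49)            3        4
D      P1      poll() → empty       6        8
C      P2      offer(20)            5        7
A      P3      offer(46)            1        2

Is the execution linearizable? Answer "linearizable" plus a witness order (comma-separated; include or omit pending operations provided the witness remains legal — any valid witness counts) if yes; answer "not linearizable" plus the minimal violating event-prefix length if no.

prefix check: 1..7 passes, 1..8 fails once D's time-8 response joins
all 2 real-time-respecting orders fail — 4 completed FIFO queue operations, no legal replay
for example A, B, C, D fails at step 4: D poll() → empty is not legal there
for example A, B, D, C fails at step 3: D poll() → empty is not legal there

not linearizable — minimal violating prefix: 8 events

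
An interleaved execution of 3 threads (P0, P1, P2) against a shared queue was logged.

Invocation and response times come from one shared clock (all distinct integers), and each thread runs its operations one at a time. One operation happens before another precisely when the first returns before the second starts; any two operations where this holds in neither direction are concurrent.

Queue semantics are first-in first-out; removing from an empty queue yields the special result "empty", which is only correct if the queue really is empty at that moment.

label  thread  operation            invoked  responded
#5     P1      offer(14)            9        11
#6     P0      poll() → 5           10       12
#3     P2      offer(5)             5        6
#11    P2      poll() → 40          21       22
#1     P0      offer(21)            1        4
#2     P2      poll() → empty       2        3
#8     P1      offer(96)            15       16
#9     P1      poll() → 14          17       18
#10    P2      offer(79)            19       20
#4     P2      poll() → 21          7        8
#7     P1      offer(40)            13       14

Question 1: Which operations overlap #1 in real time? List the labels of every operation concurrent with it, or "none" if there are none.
Answer: #2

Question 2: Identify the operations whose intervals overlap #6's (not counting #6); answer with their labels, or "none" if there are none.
Answer: #5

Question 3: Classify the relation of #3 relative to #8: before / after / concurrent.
Answer: before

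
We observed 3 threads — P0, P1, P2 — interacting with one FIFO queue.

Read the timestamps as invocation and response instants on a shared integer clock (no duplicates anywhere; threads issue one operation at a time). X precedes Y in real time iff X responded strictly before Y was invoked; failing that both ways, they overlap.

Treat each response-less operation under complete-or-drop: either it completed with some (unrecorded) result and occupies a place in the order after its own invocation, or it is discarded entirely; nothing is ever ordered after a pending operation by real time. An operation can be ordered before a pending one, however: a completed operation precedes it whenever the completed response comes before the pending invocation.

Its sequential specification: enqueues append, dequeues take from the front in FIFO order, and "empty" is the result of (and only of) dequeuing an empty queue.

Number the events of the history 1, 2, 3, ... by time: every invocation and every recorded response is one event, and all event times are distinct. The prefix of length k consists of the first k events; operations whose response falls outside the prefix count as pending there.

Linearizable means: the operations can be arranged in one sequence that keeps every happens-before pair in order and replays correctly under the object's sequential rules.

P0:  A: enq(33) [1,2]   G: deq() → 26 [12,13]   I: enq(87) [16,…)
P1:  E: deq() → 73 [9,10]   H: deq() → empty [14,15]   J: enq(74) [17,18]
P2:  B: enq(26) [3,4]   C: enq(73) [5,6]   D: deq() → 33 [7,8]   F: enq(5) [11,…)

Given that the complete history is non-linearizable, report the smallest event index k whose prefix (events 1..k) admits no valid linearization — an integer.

10

events 1..9 are still linearizable — one witness is A, B, C, D:
step 1: A enq(33) — queue <33>
step 2: B enq(26) — queue <33,26>
step 3: C enq(73) — queue <33,26,73>
step 4: D deq() → 33 — queue <26,73>
with event 10 included (E responding at time 10), all real-time-consistent orders fail
sample order A, B, C, D, E stalls at step 5 — E deq() → 73 has no legal effect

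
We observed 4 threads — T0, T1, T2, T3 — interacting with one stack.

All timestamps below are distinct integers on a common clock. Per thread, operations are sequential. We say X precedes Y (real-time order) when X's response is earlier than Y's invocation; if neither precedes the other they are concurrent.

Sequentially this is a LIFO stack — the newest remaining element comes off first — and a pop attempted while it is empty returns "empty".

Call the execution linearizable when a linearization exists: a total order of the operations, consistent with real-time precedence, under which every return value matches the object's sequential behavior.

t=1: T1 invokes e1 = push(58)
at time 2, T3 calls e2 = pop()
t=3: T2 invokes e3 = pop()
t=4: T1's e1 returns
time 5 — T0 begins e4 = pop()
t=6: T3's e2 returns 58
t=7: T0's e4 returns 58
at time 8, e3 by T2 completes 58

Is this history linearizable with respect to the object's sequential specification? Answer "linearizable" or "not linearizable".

the violation lands at event 7, e4's response at time 7: events 1..6 linearize, events 1..7 do not
real-time-consistent orders of the 3 completed operations: 3 — all fail the stack replay
no completion choice of the 1 pending operation (e3) rescues it — every subset was tried
sample order e1, e2, e4 (pending dropped) stalls at step 3 — e4 pop() → 58 has no legal effect
sample order e1, e4, e2 (pending dropped) stalls at step 3 — e2 pop() → 58 has no legal effect

not linearizable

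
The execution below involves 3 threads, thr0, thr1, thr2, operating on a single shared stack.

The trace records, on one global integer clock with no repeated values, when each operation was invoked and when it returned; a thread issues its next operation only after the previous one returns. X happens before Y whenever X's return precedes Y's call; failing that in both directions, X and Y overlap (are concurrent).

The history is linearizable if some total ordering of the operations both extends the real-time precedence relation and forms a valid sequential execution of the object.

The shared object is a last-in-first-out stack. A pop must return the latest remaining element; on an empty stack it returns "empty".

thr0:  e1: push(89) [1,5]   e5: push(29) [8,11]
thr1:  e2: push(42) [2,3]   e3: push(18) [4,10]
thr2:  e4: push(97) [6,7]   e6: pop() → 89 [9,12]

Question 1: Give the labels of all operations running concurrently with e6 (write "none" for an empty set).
Answer: e3, e5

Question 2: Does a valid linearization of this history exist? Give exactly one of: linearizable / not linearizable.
the violation lands at event 12, e6's response at time 12: events 1..11 linearize, events 1..12 do not
18 orders of the 6 completed stack ops respect real time; none is legal
for example e1, e2, e3, e4, e5, e6 fails at step 6: e6 pop() → 89 is not legal there
for example e1, e2, e3, e4, e6, e5 fails at step 5: e6 pop() → 89 is not legal there

not linearizable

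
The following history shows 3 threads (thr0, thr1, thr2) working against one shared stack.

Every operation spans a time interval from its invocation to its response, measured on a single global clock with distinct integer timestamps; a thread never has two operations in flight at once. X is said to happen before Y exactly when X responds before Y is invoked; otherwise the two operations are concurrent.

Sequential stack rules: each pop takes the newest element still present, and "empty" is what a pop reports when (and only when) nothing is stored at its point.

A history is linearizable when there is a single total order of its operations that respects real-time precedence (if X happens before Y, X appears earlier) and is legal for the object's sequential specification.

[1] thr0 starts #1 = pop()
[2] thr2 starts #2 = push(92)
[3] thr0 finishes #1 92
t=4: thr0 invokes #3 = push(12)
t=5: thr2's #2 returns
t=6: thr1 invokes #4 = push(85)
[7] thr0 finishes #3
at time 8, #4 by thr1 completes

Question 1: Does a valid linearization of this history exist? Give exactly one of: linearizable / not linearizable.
witness order: #2, #1, #3, #4
1. #2 push(92), leaving stack <92>
2. #1 pop() → 92, leaving stack <>
3. #3 push(12), leaving stack <12>
4. #4 push(85), leaving stack <12,85>

linearizable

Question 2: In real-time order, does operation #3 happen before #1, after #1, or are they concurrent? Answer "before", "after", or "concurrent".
#3 spans [4,7], #1 spans [1,3]
resp(#1)=3 < inv(#3)=4

after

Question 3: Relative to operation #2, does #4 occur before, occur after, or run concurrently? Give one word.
#4 spans [6,8], #2 spans [2,5]
resp(#2)=5 < inv(#4)=6

after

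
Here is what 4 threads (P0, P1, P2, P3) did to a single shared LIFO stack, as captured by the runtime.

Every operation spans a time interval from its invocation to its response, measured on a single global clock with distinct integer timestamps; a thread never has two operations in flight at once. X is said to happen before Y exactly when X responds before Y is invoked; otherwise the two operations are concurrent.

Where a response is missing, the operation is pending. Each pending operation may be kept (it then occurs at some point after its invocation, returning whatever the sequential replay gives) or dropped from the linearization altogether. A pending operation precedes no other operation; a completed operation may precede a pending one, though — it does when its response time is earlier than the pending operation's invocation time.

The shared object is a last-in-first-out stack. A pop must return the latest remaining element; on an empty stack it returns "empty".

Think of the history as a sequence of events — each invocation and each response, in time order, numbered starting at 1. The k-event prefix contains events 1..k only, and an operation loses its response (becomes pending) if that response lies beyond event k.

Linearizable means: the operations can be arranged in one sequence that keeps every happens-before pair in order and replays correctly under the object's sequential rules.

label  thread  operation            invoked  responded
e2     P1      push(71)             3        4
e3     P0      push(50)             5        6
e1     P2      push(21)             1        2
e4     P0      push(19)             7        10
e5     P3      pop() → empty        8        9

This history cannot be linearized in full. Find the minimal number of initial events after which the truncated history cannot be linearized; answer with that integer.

9

events 1..8 are linearizable; a witness order is e1, e2, e3:
1. e1 push(21), leaving stack <21>
2. e2 push(71), leaving stack <21,71>
3. e3 push(50), leaving stack <21,71,50>
event 9 — e5's response, time 9 — after it, nothing linearizes
no escape via the 1 pending operation (e4): every completion choice fails
for example e1, e2, e3, e5 (pending dropped) fails at step 4: e5 pop() → empty is not legal there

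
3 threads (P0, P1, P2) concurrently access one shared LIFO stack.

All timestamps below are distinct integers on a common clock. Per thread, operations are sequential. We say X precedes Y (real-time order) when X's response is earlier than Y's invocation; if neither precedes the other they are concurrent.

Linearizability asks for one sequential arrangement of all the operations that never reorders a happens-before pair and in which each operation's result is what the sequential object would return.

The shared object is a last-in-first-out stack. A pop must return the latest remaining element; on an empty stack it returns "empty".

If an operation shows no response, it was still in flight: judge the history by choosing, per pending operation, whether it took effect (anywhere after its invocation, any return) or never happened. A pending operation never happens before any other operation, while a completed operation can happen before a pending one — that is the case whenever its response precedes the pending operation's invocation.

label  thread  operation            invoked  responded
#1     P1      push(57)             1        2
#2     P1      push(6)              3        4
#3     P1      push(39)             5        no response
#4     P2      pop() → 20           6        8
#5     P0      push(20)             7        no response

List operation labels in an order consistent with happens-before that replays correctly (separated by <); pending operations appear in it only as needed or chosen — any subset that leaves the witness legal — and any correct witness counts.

#1 < #2 < #3 < #5 < #4

after step 1 (#1 push(57)): stack <57>
after step 2 (#2 push(6)): stack <57,6>
after step 3 (#3 push(39) (pending, included)): stack <57,6,39>
after step 4 (#5 push(20) (pending, included)): stack <57,6,39,20>
after step 5 (#4 pop() → 20): stack <57,6,39>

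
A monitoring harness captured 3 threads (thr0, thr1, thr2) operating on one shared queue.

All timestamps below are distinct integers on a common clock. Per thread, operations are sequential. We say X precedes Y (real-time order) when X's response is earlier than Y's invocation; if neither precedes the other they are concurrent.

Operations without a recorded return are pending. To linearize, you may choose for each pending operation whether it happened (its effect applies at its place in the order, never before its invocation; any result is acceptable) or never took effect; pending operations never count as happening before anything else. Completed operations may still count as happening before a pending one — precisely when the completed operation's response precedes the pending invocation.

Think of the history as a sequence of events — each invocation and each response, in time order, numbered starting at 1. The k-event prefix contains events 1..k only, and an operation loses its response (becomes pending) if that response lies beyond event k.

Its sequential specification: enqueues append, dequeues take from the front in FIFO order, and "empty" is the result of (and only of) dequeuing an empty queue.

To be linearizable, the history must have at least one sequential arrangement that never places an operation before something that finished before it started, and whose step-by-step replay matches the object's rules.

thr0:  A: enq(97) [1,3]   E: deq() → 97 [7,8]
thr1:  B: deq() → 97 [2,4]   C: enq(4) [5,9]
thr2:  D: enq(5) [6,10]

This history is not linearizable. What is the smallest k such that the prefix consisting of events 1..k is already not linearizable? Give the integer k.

8

a valid linearization of events 1..7 exists, for instance A, B:
1. A enq(97), leaving queue <97>
2. B deq() → 97, leaving queue <>
event 8 — E's response, time 8 — after it, nothing linearizes
completion choices over the 2 pending operations (C, D) were checked; none helps
e.g. A, B, E (pending dropped): illegal at step 3, since E deq() → 97 cannot apply there
e.g. B, A, E (pending dropped): illegal at step 1, since B deq() → 97 cannot apply there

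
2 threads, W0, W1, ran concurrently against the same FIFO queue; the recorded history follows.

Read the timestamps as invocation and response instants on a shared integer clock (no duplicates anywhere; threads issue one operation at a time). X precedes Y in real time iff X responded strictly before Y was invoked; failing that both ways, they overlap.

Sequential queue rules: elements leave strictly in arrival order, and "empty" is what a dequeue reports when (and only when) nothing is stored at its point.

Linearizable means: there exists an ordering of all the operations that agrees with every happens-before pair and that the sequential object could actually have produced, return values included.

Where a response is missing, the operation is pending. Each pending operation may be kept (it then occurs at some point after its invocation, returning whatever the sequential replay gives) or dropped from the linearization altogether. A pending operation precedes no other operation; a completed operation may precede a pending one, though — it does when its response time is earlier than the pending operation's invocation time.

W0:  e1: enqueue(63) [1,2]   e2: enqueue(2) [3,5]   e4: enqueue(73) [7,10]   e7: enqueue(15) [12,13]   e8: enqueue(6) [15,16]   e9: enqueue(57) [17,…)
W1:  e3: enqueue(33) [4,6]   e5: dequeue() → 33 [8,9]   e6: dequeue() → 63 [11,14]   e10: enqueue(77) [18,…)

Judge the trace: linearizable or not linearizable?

events 1..8 are fine; event 9 — the response of e5 at time 9 — makes the prefix non-linearizable
2 orders of the 4 completed FIFO queue ops respect real time; none is legal
include/drop combinations of the 1 pending operation (e4) were all tried; none helps
e.g. e1, e2, e3, e5 (pending dropped): illegal at step 4, since e5 dequeue() → 33 cannot apply there
e.g. e1, e3, e2, e5 (pending dropped): illegal at step 4, since e5 dequeue() → 33 cannot apply there

not linearizable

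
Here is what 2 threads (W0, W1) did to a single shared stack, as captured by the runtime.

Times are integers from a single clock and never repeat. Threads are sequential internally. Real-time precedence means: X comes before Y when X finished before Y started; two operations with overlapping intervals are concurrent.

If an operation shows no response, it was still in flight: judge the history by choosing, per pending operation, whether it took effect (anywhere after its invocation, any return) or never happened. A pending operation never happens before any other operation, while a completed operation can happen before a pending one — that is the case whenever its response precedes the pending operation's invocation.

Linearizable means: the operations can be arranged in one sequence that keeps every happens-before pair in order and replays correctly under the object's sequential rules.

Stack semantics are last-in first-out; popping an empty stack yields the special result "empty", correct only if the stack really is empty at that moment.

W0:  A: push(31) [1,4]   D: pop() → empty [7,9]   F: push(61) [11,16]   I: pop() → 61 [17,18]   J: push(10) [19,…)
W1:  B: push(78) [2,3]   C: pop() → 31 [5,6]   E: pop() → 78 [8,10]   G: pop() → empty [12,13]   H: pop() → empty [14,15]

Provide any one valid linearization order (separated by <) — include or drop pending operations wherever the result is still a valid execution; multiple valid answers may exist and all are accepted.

step 1: B push(78) — stack <78>
step 2: A push(31) — stack <78,31>
step 3: C pop() → 31 — stack <78>
step 4: E pop() → 78 — stack <>
step 5: D pop() → empty — stack <>
step 6: G pop() → empty — stack <>
step 7: H pop() → empty — stack <>
step 8: F push(61) — stack <61>
step 9: I pop() → 61 — stack <>

B < A < C < E < D < G < H < F < I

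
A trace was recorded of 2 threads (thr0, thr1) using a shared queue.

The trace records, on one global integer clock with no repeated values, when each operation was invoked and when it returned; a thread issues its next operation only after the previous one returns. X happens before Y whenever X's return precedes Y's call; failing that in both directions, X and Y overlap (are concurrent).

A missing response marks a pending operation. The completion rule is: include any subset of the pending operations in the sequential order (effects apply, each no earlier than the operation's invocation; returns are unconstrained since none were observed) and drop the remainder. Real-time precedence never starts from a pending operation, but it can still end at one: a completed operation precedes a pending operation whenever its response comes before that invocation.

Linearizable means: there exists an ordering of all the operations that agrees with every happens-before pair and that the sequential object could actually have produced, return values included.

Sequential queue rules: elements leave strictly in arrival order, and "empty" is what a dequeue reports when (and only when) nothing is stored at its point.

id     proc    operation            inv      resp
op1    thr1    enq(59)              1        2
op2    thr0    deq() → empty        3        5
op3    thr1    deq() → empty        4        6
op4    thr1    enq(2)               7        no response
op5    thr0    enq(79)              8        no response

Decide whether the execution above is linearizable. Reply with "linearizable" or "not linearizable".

not linearizable

already the first 6 events (up to op3's response at time 6) admit no linearization; the first 5 still do
the 3 completed operations admit 2 real-time orders; each fails the queue replay
take op1, op2, op3: step 2 already fails, because op2 deq() → empty cannot occur there
take op1, op3, op2: step 2 already fails, because op3 deq() → empty cannot occur there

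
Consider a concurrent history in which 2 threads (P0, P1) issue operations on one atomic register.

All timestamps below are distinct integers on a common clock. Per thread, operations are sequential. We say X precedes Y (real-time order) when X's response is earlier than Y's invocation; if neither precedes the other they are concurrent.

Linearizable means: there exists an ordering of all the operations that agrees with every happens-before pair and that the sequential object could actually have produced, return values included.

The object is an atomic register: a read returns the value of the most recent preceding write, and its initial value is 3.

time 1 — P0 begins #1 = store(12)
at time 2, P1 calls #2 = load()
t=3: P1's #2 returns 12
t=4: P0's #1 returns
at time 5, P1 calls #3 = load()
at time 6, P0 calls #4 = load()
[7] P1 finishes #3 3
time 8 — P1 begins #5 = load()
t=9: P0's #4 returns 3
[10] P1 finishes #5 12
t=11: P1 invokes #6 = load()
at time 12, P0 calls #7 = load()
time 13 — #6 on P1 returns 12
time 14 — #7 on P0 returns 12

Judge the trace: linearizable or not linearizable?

prefix check: 1..6 passes, 1..7 fails once #3's time-7 response joins
every one of the 2 real-time-consistent orders over 3 completed atomic register ops fails the sequential spec
no completion choice of the 1 pending operation (#4) rescues it — every subset was tried
sample order #1, #2, #3 (pending dropped) stalls at step 3 — #3 load() → 3 has no legal effect
sample order #2, #1, #3 (pending dropped) stalls at step 1 — #2 load() → 12 has no legal effect

not linearizable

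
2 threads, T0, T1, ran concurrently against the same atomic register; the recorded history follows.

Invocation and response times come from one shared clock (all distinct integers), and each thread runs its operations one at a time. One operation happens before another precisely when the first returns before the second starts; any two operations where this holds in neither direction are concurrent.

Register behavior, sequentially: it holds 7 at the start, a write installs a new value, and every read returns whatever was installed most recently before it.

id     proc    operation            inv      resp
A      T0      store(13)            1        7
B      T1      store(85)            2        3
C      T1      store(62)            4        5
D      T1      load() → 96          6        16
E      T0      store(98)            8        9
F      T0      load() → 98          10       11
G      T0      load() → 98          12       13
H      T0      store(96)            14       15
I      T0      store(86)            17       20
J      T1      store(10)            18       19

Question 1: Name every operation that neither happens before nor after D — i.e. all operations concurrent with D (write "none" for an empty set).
A, E, F, G, H

overlap test against D [6,16]: concurrent iff the interval meets 6..16
A [1,7]: concurrent
B [2,3]: before
C [4,5]: before
E [8,9]: concurrent
F [10,11]: concurrent
G [12,13]: concurrent
H [14,15]: concurrent
I [17,20]: after
J [18,19]: after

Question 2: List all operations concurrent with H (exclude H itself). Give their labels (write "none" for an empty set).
D

H spans [14,15]; an op avoiding the whole window 14..15 is ordered, any other is concurrent
A [1,7]: before
B [2,3]: before
C [4,5]: before
D [6,16]: concurrent
E [8,9]: before
F [10,11]: before
G [12,13]: before
I [17,20]: after
J [18,19]: after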